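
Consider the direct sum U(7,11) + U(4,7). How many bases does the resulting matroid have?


Bases of a direct sum M1 + M2: |B| = |B(M1)| * |B(M2)|.
|B(U(7,11))| = C(11,7) = 330.
|B(U(4,7))| = C(7,4) = 35.
Total bases = 330 * 35 = 11550.

11550


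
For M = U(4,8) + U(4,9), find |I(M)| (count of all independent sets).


For a direct sum, |I(M1+M2)| = |I(M1)| * |I(M2)|.
|I(U(4,8))| = sum C(8,k) for k=0..4 = 163.
|I(U(4,9))| = sum C(9,k) for k=0..4 = 256.
Total = 163 * 256 = 41728.

41728


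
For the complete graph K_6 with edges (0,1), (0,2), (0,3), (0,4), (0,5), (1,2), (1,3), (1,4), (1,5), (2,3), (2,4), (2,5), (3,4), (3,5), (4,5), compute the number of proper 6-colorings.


P(K_6, k) = k(k-1)(k-2)...(k-5).
P(6) = (6) * (5) * (4) * (3) * (2) * (1) = 720.

720


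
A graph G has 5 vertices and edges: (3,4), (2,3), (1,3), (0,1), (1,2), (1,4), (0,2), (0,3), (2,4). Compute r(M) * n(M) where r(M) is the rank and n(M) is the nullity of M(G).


r(M) = |V| - c = 5 - 1 = 4.
nullity = |E| - r(M) = 9 - 4 = 5.
Product = 4 * 5 = 20.

20


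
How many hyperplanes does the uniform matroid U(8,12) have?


Hyperplanes of U(8,12) are flats of rank 7.
In a uniform matroid, these are exactly the (7)-element subsets.
Count = (12 choose 7) = 792.

792


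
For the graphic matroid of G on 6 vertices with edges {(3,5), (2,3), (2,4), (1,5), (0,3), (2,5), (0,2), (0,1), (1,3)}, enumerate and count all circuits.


A circuit in a graphic matroid = edge set of a simple cycle.
G has 6 vertices and 9 edges.
Enumerating all minimal edge subsets forming cycles...
Total circuits found: 13.

13


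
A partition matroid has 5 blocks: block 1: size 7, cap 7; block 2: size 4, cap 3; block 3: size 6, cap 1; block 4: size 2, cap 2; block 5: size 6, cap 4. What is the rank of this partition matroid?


Rank of a partition matroid = sum of min(|Si|, ci) for each block.
= min(7,7) + min(4,3) + min(6,1) + min(2,2) + min(6,4)
= 7 + 3 + 1 + 2 + 4
= 17.

17


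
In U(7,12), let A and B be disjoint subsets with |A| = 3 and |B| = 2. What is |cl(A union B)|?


|A union B| = 3 + 2 = 5 (disjoint).
In U(7,12), cl(S) = S if |S| < 7, else cl(S) = E.
Since 5 < 7, cl(A union B) = A union B.
|cl(A union B)| = 5.

5


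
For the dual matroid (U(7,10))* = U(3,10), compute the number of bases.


The dual of U(r,n) is U(n-r, n) = U(3,10).
Bases of U(3,10) are all (3)-element subsets.
|B(M*)| = C(10,3) = (10 * 9 * 8) / (1 * 2 * 3) = 120.

120


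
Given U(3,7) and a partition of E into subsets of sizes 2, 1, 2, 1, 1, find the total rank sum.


r(Ai) = min(|Ai|, 3) for each part.
Sum = min(2,3) + min(1,3) + min(2,3) + min(1,3) + min(1,3)
    = 2 + 1 + 2 + 1 + 1
    = 7.

7


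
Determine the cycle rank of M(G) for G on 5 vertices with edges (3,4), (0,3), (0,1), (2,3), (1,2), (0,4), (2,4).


Cycle rank (nullity) = |E| - r(M) = |E| - (|V| - c).
|E| = 7, |V| = 5, c = 1.
Nullity = 7 - (5 - 1) = 7 - 4 = 3.

3


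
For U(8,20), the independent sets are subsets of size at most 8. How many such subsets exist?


Independent sets of U(8,20) are all subsets of size <= 8.
Count = (20 choose 0) + (20 choose 1) + (20 choose 2) + (20 choose 3) + (20 choose 4) + (20 choose 5) + (20 choose 6) + (20 choose 7) + (20 choose 8)
     = 1 + 20 + 190 + 1140 + 4845 + 15504 + 38760 + 77520 + 125970
     = 263950.

263950


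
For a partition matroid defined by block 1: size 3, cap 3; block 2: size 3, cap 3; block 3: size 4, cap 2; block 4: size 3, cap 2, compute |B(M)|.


A basis picks exactly ci elements from block i.
Number of bases = product of C(|Si|, ci).
= C(3,3) * C(3,3) * C(4,2) * C(3,2)
= 1 * 1 * 6 * 3
= 18.

18


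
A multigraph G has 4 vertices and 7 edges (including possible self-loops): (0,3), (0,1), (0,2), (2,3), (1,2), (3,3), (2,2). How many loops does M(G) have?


In a graphic matroid, a loop is a self-loop edge (u,u) with rank 0.
Examining all 7 edges for self-loops...
Self-loops found: (3,3), (2,2)
Number of loops = 2.

2


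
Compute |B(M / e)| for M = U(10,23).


Contracting e from U(10,23) gives U(9,22).
Bases of U(9,22) = C(22,9) = 22! / (9! * 13!) = 497420.

497420


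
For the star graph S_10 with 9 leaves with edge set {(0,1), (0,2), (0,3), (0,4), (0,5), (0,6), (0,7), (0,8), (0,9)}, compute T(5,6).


A star on 10 vertices is a tree with 9 edges.
T(x,y) = x^(9) for any tree.
T(5,6) = 5^9 = 1953125.

1953125


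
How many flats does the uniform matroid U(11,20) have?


Flats of U(11,20): every subset of size < 11 is a flat, plus E itself.
Count = (20 choose 0) + (20 choose 1) + (20 choose 2) + (20 choose 3) + (20 choose 4) + (20 choose 5) + (20 choose 6) + (20 choose 7) + (20 choose 8) + (20 choose 9) + (20 choose 10) + 1
     = 1 + 20 + 190 + 1140 + 4845 + 15504 + 38760 + 77520 + 125970 + 167960 + 184756 + 1
     = 616667.

616667


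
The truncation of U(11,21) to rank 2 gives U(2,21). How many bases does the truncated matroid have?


Truncating U(11,21) to rank 2 gives U(2,21).
Bases of U(2,21) are all 2-element subsets of 21 elements.
Number of bases = C(21,2) = (21 * 20) / (1 * 2) = 210.

210


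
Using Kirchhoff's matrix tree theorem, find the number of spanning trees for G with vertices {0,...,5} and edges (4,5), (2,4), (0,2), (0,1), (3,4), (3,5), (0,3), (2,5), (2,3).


By Kirchhoff's matrix tree theorem, the number of spanning trees equals
the determinant of any cofactor of the Laplacian matrix L.
G has 6 vertices and 9 edges.
Computing the (5 x 5) cofactor determinant gives 40.

40


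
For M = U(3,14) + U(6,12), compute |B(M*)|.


(M1+M2)* = M1* + M2*.
M1* = U(11,14), bases: C(14,11) = 364.
M2* = U(6,12), bases: C(12,6) = 924.
|B(M*)| = 364 * 924 = 336336.

336336


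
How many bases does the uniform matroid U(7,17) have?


Bases of U(7,17) are all 7-element subsets of the 17-element ground set.
Number of bases = C(17,7).
C(17,7) = 17! / (7! * 10!) = 19448.

19448


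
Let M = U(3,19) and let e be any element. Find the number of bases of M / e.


Contracting e from U(3,19) gives U(2,18).
Bases of U(2,18) = C(18,2) = (18 * 17) / (1 * 2) = 153.

153


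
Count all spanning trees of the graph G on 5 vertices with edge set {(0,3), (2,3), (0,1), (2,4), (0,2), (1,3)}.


By Kirchhoff's matrix tree theorem, the number of spanning trees equals
the determinant of any cofactor of the Laplacian matrix L.
G has 5 vertices and 6 edges.
Computing the (4 x 4) cofactor determinant gives 8.

8


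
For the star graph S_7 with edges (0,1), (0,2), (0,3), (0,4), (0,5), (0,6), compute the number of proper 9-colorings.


P(tree, k) = k * (k-1)^(6) for any tree on 7 vertices.
P(9) = 9 * 8^6 = 9 * 262144 = 2359296.

2359296


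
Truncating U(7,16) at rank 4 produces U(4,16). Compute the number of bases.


Truncating U(7,16) to rank 4 gives U(4,16).
Bases of U(4,16) are all 4-element subsets of 16 elements.
Number of bases = C(16,4) = 16! / (4! * 12!) = 1820.

1820


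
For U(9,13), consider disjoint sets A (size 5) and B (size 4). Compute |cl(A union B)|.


|A union B| = 5 + 4 = 9 (disjoint).
In U(9,13), cl(S) = S if |S| < 9, else cl(S) = E.
Since 9 >= 9, cl(A union B) = E.
|cl(A union B)| = 13.

13


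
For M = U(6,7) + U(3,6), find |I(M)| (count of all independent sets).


For a direct sum, |I(M1+M2)| = |I(M1)| * |I(M2)|.
|I(U(6,7))| = sum C(7,k) for k=0..6 = 127.
|I(U(3,6))| = sum C(6,k) for k=0..3 = 42.
Total = 127 * 42 = 5334.

5334


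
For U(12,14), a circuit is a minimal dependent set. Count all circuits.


In U(12,14), circuits are the (13)-element subsets.
Any set of 13 elements is dependent, and removing any one element gives
an independent set of size 12, so it is a minimal dependent set.
Number of circuits = (14 choose 13) = 14.

14


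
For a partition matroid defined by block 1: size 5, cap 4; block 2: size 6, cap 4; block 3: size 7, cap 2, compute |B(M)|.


A basis picks exactly ci elements from block i.
Number of bases = product of C(|Si|, ci).
= C(5,4) * C(6,4) * C(7,2)
= 5 * 15 * 21
= 1575.

1575


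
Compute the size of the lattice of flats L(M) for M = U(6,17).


Flats of U(6,17): every subset of size < 6 is a flat, plus E itself.
Count = (17 choose 0) + (17 choose 1) + (17 choose 2) + (17 choose 3) + (17 choose 4) + (17 choose 5) + 1
     = 1 + 17 + 136 + 680 + 2380 + 6188 + 1
     = 9403.

9403


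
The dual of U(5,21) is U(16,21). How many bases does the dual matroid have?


The dual of U(r,n) is U(n-r, n) = U(16,21).
Bases of U(16,21) are all (16)-element subsets.
|B(M*)| = C(21,16) = 21! / (16! * 5!) = 20349.

20349


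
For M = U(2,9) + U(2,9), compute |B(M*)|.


(M1+M2)* = M1* + M2*.
M1* = U(7,9), bases: C(9,7) = 36.
M2* = U(7,9), bases: C(9,7) = 36.
|B(M*)| = 36 * 36 = 1296.

1296


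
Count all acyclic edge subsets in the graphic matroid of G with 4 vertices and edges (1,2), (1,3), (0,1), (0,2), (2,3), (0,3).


An independent set in a graphic matroid is an acyclic edge subset.
G has 4 vertices and 6 edges.
Enumerate all 2^6 = 64 subsets, checking for acyclicity.
Total independent sets = 38.

38


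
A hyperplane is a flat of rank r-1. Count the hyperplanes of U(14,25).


Hyperplanes of U(14,25) are flats of rank 13.
In a uniform matroid, these are exactly the (13)-element subsets.
Count = C(25,13) = 25! / (13! * 12!) = 5200300.

5200300


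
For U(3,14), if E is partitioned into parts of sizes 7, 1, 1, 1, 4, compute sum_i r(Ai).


r(Ai) = min(|Ai|, 3) for each part.
Sum = min(7,3) + min(1,3) + min(1,3) + min(1,3) + min(4,3)
    = 3 + 1 + 1 + 1 + 3
    = 9.

9


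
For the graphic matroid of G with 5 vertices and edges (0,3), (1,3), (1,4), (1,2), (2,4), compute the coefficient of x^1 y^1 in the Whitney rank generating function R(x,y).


R(x,y) = sum over A in 2^E of x^(r(E)-r(A)) * y^(|A|-r(A)).
G has 5 vertices, 5 edges. r(E) = 4.
Enumerate all 2^5 = 32 subsets.
Count subsets with r(E)-r(A)=1 and |A|-r(A)=1: 2.

2


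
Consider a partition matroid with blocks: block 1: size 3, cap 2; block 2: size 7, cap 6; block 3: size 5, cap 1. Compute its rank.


Rank of a partition matroid = sum of min(|Si|, ci) for each block.
= min(3,2) + min(7,6) + min(5,1)
= 2 + 6 + 1
= 9.

9


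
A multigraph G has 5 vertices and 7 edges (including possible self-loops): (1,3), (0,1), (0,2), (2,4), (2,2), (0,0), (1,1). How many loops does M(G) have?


In a graphic matroid, a loop is a self-loop edge (u,u) with rank 0.
Examining all 7 edges for self-loops...
Self-loops found: (2,2), (0,0), (1,1)
Number of loops = 3.

3


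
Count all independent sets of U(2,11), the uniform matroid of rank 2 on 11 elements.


Independent sets of U(2,11) are all subsets of size <= 2.
Count = (11 choose 0) + (11 choose 1) + (11 choose 2)
     = 1 + 11 + 55
     = 67.

67


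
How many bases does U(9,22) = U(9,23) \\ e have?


Deleting e from U(9,23) gives U(9,22) since n > r.
Bases of U(9,22) = C(22,9) = 497420.

497420


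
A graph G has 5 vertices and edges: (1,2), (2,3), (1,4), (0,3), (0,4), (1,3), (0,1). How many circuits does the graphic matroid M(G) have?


A circuit in a graphic matroid = edge set of a simple cycle.
G has 5 vertices and 7 edges.
Enumerating all minimal edge subsets forming cycles...
Total circuits found: 6.

6


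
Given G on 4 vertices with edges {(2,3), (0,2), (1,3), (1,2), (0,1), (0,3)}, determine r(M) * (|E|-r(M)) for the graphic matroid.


r(M) = |V| - c = 4 - 1 = 3.
nullity = |E| - r(M) = 6 - 3 = 3.
Product = 3 * 3 = 9.

9


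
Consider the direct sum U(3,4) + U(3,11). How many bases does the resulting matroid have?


Bases of a direct sum M1 + M2: |B| = |B(M1)| * |B(M2)|.
|B(U(3,4))| = C(4,3) = 4.
|B(U(3,11))| = C(11,3) = 165.
Total bases = 4 * 165 = 660.

660


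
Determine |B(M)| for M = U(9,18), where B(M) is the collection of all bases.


Bases of U(9,18) are all 9-element subsets of the 18-element ground set.
Number of bases = C(18,9).
C(18,9) = 18! / (9! * 9!) = 48620.

48620


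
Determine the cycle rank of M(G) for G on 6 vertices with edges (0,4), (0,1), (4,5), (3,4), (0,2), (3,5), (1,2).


Cycle rank (nullity) = |E| - r(M) = |E| - (|V| - c).
|E| = 7, |V| = 6, c = 1.
Nullity = 7 - (6 - 1) = 7 - 5 = 2.

2


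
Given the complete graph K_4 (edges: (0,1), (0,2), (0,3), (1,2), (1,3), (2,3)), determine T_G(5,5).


T(K_4; x,y) = x^3 + 3x^2 + 4xy + 2x + y^3 + 3y^2 + 2y.
Substituting x=5, y=5:
= 125 + 75 + 100 + 10 + 125 + 75 + 10
= 520.

520


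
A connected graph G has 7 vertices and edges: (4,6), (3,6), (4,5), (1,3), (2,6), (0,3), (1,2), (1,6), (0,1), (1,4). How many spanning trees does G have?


By Kirchhoff's matrix tree theorem, the number of spanning trees equals
the determinant of any cofactor of the Laplacian matrix L.
G has 7 vertices and 10 edges.
Computing the (6 x 6) cofactor determinant gives 52.

52


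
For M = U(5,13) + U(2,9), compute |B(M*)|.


(M1+M2)* = M1* + M2*.
M1* = U(8,13), bases: C(13,8) = 1287.
M2* = U(7,9), bases: C(9,7) = 36.
|B(M*)| = 1287 * 36 = 46332.

46332


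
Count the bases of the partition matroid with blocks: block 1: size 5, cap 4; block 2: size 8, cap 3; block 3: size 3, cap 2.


A basis picks exactly ci elements from block i.
Number of bases = product of C(|Si|, ci).
= C(5,4) * C(8,3) * C(3,2)
= 5 * 56 * 3
= 840.

840


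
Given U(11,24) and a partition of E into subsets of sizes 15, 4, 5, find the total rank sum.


r(Ai) = min(|Ai|, 11) for each part.
Sum = min(15,11) + min(4,11) + min(5,11)
    = 11 + 4 + 5
    = 20.

20


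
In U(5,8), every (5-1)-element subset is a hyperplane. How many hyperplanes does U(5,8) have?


Hyperplanes of U(5,8) are flats of rank 4.
In a uniform matroid, these are exactly the (4)-element subsets.
Count = C(8,4) = (8 * 7 * 6 * 5) / (1 * 2 * 3 * 4) = 70.

70


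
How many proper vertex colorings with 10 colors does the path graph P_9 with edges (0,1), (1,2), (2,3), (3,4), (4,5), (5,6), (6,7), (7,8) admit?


P(P_9, k) = k * (k-1)^(8).
P(10) = 10 * 9^8 = 10 * 43046721 = 430467210.

430467210


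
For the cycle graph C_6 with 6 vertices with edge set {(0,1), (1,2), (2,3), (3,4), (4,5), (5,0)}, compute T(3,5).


T(C_6; x,y) = x + x^2 + ... + x^(5) + y.
T(3,5) = 3^1 + 3^2 + 3^3 + 3^4 + 3^5 + 5
= 3 + 9 + 27 + 81 + 243 + 5
= 368.

368


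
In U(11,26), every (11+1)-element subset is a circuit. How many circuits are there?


In U(11,26), circuits are the (12)-element subsets.
Any set of 12 elements is dependent, and removing any one element gives
an independent set of size 11, so it is a minimal dependent set.
Number of circuits = C(26,12) = 9657700.

9657700


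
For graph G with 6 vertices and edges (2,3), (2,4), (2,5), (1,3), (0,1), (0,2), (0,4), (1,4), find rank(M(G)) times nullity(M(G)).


r(M) = |V| - c = 6 - 1 = 5.
nullity = |E| - r(M) = 8 - 5 = 3.
Product = 5 * 3 = 15.

15


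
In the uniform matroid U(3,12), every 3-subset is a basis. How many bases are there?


Bases of U(3,12) are all 3-element subsets of the 12-element ground set.
Number of bases = C(12,3).
C(12,3) = 12! / (3! * 9!) = 220.

220


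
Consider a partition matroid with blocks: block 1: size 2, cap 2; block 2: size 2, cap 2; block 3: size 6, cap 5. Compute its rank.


Rank of a partition matroid = sum of min(|Si|, ci) for each block.
= min(2,2) + min(2,2) + min(6,5)
= 2 + 2 + 5
= 9.

9


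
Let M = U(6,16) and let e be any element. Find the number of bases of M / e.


Contracting e from U(6,16) gives U(5,15).
Bases of U(5,15) = (15 choose 5) = 3003.

3003


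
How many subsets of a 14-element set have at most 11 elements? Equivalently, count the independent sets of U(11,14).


Independent sets of U(11,14) are all subsets of size <= 11.
Count = (14 choose 0) + (14 choose 1) + (14 choose 2) + (14 choose 3) + (14 choose 4) + (14 choose 5) + (14 choose 6) + (14 choose 7) + (14 choose 8) + (14 choose 9) + (14 choose 10) + (14 choose 11)
     = 1 + 14 + 91 + 364 + 1001 + 2002 + 3003 + 3432 + 3003 + 2002 + 1001 + 364
     = 16278.

16278


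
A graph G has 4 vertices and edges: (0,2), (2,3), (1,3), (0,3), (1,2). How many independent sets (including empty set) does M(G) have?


An independent set in a graphic matroid is an acyclic edge subset.
G has 4 vertices and 5 edges.
Enumerate all 2^5 = 32 subsets, checking for acyclicity.
Total independent sets = 24.

24


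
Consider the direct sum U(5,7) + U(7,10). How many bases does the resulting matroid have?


Bases of a direct sum M1 + M2: |B| = |B(M1)| * |B(M2)|.
|B(U(5,7))| = C(7,5) = 21.
|B(U(7,10))| = C(10,7) = 120.
Total bases = 21 * 120 = 2520.

2520


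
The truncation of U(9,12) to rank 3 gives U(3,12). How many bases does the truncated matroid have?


Truncating U(9,12) to rank 3 gives U(3,12).
Bases of U(3,12) are all 3-element subsets of 12 elements.
Number of bases = (12 choose 3) = 220.

220


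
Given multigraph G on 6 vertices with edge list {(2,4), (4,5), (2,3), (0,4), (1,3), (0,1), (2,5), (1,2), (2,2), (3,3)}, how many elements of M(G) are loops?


In a graphic matroid, a loop is a self-loop edge (u,u) with rank 0.
Examining all 10 edges for self-loops...
Self-loops found: (2,2), (3,3)
Number of loops = 2.

2


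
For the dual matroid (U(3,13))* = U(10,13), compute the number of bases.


The dual of U(r,n) is U(n-r, n) = U(10,13).
Bases of U(10,13) are all (10)-element subsets.
|B(M*)| = C(13,10) = 13! / (10! * 3!) = 286.

286


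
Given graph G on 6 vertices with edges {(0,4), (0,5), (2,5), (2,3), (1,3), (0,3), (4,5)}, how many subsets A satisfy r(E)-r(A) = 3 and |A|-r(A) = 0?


R(x,y) = sum over A in 2^E of x^(r(E)-r(A)) * y^(|A|-r(A)).
G has 6 vertices, 7 edges. r(E) = 5.
Enumerate all 2^7 = 128 subsets.
Count subsets with r(E)-r(A)=3 and |A|-r(A)=0: 21.

21


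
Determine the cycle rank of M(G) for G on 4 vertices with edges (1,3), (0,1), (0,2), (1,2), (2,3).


Cycle rank (nullity) = |E| - r(M) = |E| - (|V| - c).
|E| = 5, |V| = 4, c = 1.
Nullity = 5 - (4 - 1) = 5 - 3 = 2.

2


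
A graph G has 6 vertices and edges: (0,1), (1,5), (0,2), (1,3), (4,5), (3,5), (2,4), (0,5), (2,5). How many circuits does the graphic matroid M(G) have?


A circuit in a graphic matroid = edge set of a simple cycle.
G has 6 vertices and 9 edges.
Enumerating all minimal edge subsets forming cycles...
Total circuits found: 10.

10


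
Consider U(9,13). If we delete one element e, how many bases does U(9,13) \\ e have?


Deleting e from U(9,13) gives U(9,12) since n > r.
Bases of U(9,12) = C(12,9) = 12! / (9! * 3!) = 220.

220


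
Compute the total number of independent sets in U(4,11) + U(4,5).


For a direct sum, |I(M1+M2)| = |I(M1)| * |I(M2)|.
|I(U(4,11))| = sum C(11,k) for k=0..4 = 562.
|I(U(4,5))| = sum C(5,k) for k=0..4 = 31.
Total = 562 * 31 = 17422.

17422


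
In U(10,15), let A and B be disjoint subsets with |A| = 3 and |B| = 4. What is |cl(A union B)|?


|A union B| = 3 + 4 = 7 (disjoint).
In U(10,15), cl(S) = S if |S| < 10, else cl(S) = E.
Since 7 < 10, cl(A union B) = A union B.
|cl(A union B)| = 7.

7


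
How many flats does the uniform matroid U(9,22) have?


Flats of U(9,22): every subset of size < 9 is a flat, plus E itself.
Count = (22 choose 0) + (22 choose 1) + (22 choose 2) + (22 choose 3) + (22 choose 4) + (22 choose 5) + (22 choose 6) + (22 choose 7) + (22 choose 8) + 1
     = 1 + 22 + 231 + 1540 + 7315 + 26334 + 74613 + 170544 + 319770 + 1
     = 600371.

600371


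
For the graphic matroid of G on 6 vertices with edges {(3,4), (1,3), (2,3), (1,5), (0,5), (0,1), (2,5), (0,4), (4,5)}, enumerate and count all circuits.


A circuit in a graphic matroid = edge set of a simple cycle.
G has 6 vertices and 9 edges.
Enumerating all minimal edge subsets forming cycles...
Total circuits found: 13.

13


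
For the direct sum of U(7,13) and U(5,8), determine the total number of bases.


Bases of a direct sum M1 + M2: |B| = |B(M1)| * |B(M2)|.
|B(U(7,13))| = C(13,7) = 1716.
|B(U(5,8))| = C(8,5) = 56.
Total bases = 1716 * 56 = 96096.

96096


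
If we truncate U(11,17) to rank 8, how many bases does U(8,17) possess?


Truncating U(11,17) to rank 8 gives U(8,17).
Bases of U(8,17) are all 8-element subsets of 17 elements.
Number of bases = C(17,8) = 24310.

24310


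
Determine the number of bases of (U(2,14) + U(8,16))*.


(M1+M2)* = M1* + M2*.
M1* = U(12,14), bases: C(14,12) = 91.
M2* = U(8,16), bases: C(16,8) = 12870.
|B(M*)| = 91 * 12870 = 1171170.

1171170


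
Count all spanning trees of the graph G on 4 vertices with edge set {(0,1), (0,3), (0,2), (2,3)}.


By Kirchhoff's matrix tree theorem, the number of spanning trees equals
the determinant of any cofactor of the Laplacian matrix L.
G has 4 vertices and 4 edges.
Computing the (3 x 3) cofactor determinant gives 3.

3


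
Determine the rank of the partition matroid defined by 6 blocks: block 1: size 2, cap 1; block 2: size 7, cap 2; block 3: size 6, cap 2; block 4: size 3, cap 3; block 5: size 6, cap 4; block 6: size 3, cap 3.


Rank of a partition matroid = sum of min(|Si|, ci) for each block.
= min(2,1) + min(7,2) + min(6,2) + min(3,3) + min(6,4) + min(3,3)
= 1 + 2 + 2 + 3 + 4 + 3
= 15.

15


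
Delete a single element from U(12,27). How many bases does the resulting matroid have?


Deleting e from U(12,27) gives U(12,26) since n > r.
Bases of U(12,26) = C(26,12) = 9657700.

9657700


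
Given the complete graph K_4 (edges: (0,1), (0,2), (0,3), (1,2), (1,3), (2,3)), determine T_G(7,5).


T(K_4; x,y) = x^3 + 3x^2 + 4xy + 2x + y^3 + 3y^2 + 2y.
Substituting x=7, y=5:
= 343 + 147 + 140 + 14 + 125 + 75 + 10
= 854.

854


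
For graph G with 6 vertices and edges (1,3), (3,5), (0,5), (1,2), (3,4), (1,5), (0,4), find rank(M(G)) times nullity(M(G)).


r(M) = |V| - c = 6 - 1 = 5.
nullity = |E| - r(M) = 7 - 5 = 2.
Product = 5 * 2 = 10.

10


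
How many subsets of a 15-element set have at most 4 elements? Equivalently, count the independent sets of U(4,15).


Independent sets of U(4,15) are all subsets of size <= 4.
Count = C(15,0) + C(15,1) + C(15,2) + C(15,3) + C(15,4)
     = 1 + 15 + 105 + 455 + 1365
     = 1941.

1941


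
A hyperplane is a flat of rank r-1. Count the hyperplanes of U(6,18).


Hyperplanes of U(6,18) are flats of rank 5.
In a uniform matroid, these are exactly the (5)-element subsets.
Count = (18 choose 5) = 8568.

8568


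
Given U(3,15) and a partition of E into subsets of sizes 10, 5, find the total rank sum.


r(Ai) = min(|Ai|, 3) for each part.
Sum = min(10,3) + min(5,3)
    = 3 + 3
    = 6.

6


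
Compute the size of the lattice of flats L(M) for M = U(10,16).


Flats of U(10,16): every subset of size < 10 is a flat, plus E itself.
Count = C(16,0) + C(16,1) + C(16,2) + C(16,3) + C(16,4) + C(16,5) + C(16,6) + C(16,7) + C(16,8) + C(16,9) + 1
     = 1 + 16 + 120 + 560 + 1820 + 4368 + 8008 + 11440 + 12870 + 11440 + 1
     = 50644.

50644


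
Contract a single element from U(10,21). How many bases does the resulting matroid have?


Contracting e from U(10,21) gives U(9,20).
Bases of U(9,20) = C(20,9) = 167960.

167960


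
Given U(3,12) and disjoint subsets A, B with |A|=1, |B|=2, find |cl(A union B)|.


|A union B| = 1 + 2 = 3 (disjoint).
In U(3,12), cl(S) = S if |S| < 3, else cl(S) = E.
Since 3 >= 3, cl(A union B) = E.
|cl(A union B)| = 12.

12


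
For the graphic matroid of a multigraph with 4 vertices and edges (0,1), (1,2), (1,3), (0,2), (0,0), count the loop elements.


In a graphic matroid, a loop is a self-loop edge (u,u) with rank 0.
Examining all 5 edges for self-loops...
Self-loops found: (0,0)
Number of loops = 1.

1


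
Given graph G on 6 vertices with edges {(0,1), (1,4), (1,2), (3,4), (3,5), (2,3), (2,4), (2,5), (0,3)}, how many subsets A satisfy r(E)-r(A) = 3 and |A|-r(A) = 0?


R(x,y) = sum over A in 2^E of x^(r(E)-r(A)) * y^(|A|-r(A)).
G has 6 vertices, 9 edges. r(E) = 5.
Enumerate all 2^9 = 512 subsets.
Count subsets with r(E)-r(A)=3 and |A|-r(A)=0: 36.

36


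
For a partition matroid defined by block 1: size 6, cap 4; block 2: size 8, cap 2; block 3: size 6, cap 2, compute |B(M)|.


A basis picks exactly ci elements from block i.
Number of bases = product of C(|Si|, ci).
= C(6,4) * C(8,2) * C(6,2)
= 15 * 28 * 15
= 6300.

6300


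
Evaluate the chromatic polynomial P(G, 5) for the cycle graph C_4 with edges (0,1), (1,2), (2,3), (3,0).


P(C_4, k) = (k-1)^4 + (-1)^4*(k-1).
P(5) = (4)^4 + 4
= 256 + 4 = 260.

260


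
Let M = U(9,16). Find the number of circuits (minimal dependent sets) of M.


In U(9,16), circuits are the (10)-element subsets.
Any set of 10 elements is dependent, and removing any one element gives
an independent set of size 9, so it is a minimal dependent set.
Number of circuits = C(16,10) = 16! / (10! * 6!) = 8008.

8008


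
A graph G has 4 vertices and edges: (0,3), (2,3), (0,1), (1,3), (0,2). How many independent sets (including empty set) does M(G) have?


An independent set in a graphic matroid is an acyclic edge subset.
G has 4 vertices and 5 edges.
Enumerate all 2^5 = 32 subsets, checking for acyclicity.
Total independent sets = 24.

24


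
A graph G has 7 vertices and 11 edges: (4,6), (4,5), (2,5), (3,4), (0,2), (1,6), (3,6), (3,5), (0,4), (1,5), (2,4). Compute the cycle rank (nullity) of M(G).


Cycle rank (nullity) = |E| - r(M) = |E| - (|V| - c).
|E| = 11, |V| = 7, c = 1.
Nullity = 11 - (7 - 1) = 11 - 6 = 5.

5


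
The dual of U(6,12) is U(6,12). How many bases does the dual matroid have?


The dual of U(r,n) is U(n-r, n) = U(6,12).
Bases of U(6,12) are all (6)-element subsets.
|B(M*)| = C(12,6) = 924.

924


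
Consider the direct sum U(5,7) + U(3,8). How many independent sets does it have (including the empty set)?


For a direct sum, |I(M1+M2)| = |I(M1)| * |I(M2)|.
|I(U(5,7))| = sum C(7,k) for k=0..5 = 120.
|I(U(3,8))| = sum C(8,k) for k=0..3 = 93.
Total = 120 * 93 = 11160.

11160


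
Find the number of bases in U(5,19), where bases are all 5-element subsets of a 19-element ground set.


Bases of U(5,19) are all 5-element subsets of the 19-element ground set.
Number of bases = C(19,5).
(19 choose 5) = 11628.

11628


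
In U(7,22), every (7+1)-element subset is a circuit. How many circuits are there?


In U(7,22), circuits are the (8)-element subsets.
Any set of 8 elements is dependent, and removing any one element gives
an independent set of size 7, so it is a minimal dependent set.
Number of circuits = (22 choose 8) = 319770.

319770


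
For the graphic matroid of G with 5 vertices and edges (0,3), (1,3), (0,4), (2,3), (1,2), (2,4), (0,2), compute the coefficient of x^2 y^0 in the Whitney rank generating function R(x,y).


R(x,y) = sum over A in 2^E of x^(r(E)-r(A)) * y^(|A|-r(A)).
G has 5 vertices, 7 edges. r(E) = 4.
Enumerate all 2^7 = 128 subsets.
Count subsets with r(E)-r(A)=2 and |A|-r(A)=0: 21.

21


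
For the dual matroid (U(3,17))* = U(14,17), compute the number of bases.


The dual of U(r,n) is U(n-r, n) = U(14,17).
Bases of U(14,17) are all (14)-element subsets.
|B(M*)| = (17 choose 14) = 680.

680


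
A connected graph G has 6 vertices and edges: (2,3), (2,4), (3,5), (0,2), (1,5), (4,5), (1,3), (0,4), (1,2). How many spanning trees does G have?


By Kirchhoff's matrix tree theorem, the number of spanning trees equals
the determinant of any cofactor of the Laplacian matrix L.
G has 6 vertices and 9 edges.
Computing the (5 x 5) cofactor determinant gives 64.

64


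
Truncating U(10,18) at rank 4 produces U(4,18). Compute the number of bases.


Truncating U(10,18) to rank 4 gives U(4,18).
Bases of U(4,18) are all 4-element subsets of 18 elements.
Number of bases = C(18,4) = 18! / (4! * 14!) = 3060.

3060


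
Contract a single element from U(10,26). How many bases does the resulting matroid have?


Contracting e from U(10,26) gives U(9,25).
Bases of U(9,25) = C(25,9) = 25! / (9! * 16!) = 2042975.

2042975


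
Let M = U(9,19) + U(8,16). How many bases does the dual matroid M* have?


(M1+M2)* = M1* + M2*.
M1* = U(10,19), bases: C(19,10) = 92378.
M2* = U(8,16), bases: C(16,8) = 12870.
|B(M*)| = 92378 * 12870 = 1188904860.

1188904860


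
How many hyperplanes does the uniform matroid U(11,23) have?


Hyperplanes of U(11,23) are flats of rank 10.
In a uniform matroid, these are exactly the (10)-element subsets.
Count = (23 choose 10) = 1144066.

1144066


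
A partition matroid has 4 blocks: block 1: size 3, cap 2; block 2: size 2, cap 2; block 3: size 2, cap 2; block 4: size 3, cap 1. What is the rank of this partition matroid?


Rank of a partition matroid = sum of min(|Si|, ci) for each block.
= min(3,2) + min(2,2) + min(2,2) + min(3,1)
= 2 + 2 + 2 + 1
= 7.

7


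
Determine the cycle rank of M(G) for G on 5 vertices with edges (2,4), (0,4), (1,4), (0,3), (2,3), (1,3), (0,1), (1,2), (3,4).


Cycle rank (nullity) = |E| - r(M) = |E| - (|V| - c).
|E| = 9, |V| = 5, c = 1.
Nullity = 9 - (5 - 1) = 9 - 4 = 5.

5


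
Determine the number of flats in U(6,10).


Flats of U(6,10): every subset of size < 6 is a flat, plus E itself.
Count = (10 choose 0) + (10 choose 1) + (10 choose 2) + (10 choose 3) + (10 choose 4) + (10 choose 5) + 1
     = 1 + 10 + 45 + 120 + 210 + 252 + 1
     = 639.

639


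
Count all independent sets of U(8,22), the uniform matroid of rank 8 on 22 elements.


Independent sets of U(8,22) are all subsets of size <= 8.
Count = C(22,0) + C(22,1) + C(22,2) + C(22,3) + C(22,4) + C(22,5) + C(22,6) + C(22,7) + C(22,8)
     = 1 + 22 + 231 + 1540 + 7315 + 26334 + 74613 + 170544 + 319770
     = 600370.

600370


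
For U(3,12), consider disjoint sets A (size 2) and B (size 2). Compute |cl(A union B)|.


|A union B| = 2 + 2 = 4 (disjoint).
In U(3,12), cl(S) = S if |S| < 3, else cl(S) = E.
Since 4 >= 3, cl(A union B) = E.
|cl(A union B)| = 12.

12


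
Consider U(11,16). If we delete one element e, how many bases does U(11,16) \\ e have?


Deleting e from U(11,16) gives U(11,15) since n > r.
Bases of U(11,15) = (15 choose 11) = 1365.

1365


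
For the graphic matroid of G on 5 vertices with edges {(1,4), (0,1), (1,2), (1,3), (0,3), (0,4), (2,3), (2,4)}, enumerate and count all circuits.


A circuit in a graphic matroid = edge set of a simple cycle.
G has 5 vertices and 8 edges.
Enumerating all minimal edge subsets forming cycles...
Total circuits found: 13.

13


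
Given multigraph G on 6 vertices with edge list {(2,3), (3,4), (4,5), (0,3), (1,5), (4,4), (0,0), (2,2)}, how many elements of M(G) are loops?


In a graphic matroid, a loop is a self-loop edge (u,u) with rank 0.
Examining all 8 edges for self-loops...
Self-loops found: (4,4), (0,0), (2,2)
Number of loops = 3.

3


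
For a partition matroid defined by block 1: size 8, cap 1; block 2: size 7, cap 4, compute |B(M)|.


A basis picks exactly ci elements from block i.
Number of bases = product of C(|Si|, ci).
= C(8,1) * C(7,4)
= 8 * 35
= 280.

280


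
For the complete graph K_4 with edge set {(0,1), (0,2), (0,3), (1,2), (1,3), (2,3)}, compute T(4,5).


T(K_4; x,y) = x^3 + 3x^2 + 4xy + 2x + y^3 + 3y^2 + 2y.
Substituting x=4, y=5:
= 64 + 48 + 80 + 8 + 125 + 75 + 10
= 410.

410


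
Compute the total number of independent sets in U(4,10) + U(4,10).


For a direct sum, |I(M1+M2)| = |I(M1)| * |I(M2)|.
|I(U(4,10))| = sum C(10,k) for k=0..4 = 386.
|I(U(4,10))| = sum C(10,k) for k=0..4 = 386.
Total = 386 * 386 = 148996.

148996


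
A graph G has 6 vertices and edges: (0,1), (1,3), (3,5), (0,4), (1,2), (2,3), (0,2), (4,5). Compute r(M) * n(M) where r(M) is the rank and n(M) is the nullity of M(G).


r(M) = |V| - c = 6 - 1 = 5.
nullity = |E| - r(M) = 8 - 5 = 3.
Product = 5 * 3 = 15.

15


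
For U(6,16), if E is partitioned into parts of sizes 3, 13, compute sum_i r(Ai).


r(Ai) = min(|Ai|, 6) for each part.
Sum = min(3,6) + min(13,6)
    = 3 + 6
    = 9.

9


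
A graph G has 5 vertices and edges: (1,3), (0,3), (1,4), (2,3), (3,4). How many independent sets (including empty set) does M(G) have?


An independent set in a graphic matroid is an acyclic edge subset.
G has 5 vertices and 5 edges.
Enumerate all 2^5 = 32 subsets, checking for acyclicity.
Total independent sets = 28.

28


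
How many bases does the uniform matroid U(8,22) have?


Bases of U(8,22) are all 8-element subsets of the 22-element ground set.
Number of bases = C(22,8).
C(22,8) = 319770.

319770


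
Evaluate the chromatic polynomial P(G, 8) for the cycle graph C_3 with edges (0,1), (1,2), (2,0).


P(C_3, k) = (k-1)^3 + (-1)^3*(k-1).
P(8) = (7)^3 - 7
= 343 - 7 = 336.

336


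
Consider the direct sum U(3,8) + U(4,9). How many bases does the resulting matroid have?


Bases of a direct sum M1 + M2: |B| = |B(M1)| * |B(M2)|.
|B(U(3,8))| = C(8,3) = 56.
|B(U(4,9))| = C(9,4) = 126.
Total bases = 56 * 126 = 7056.

7056


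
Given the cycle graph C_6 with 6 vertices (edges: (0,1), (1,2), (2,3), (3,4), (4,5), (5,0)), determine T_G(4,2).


T(C_6; x,y) = x + x^2 + ... + x^(5) + y.
T(4,2) = 4^1 + 4^2 + 4^3 + 4^4 + 4^5 + 2
= 4 + 16 + 64 + 256 + 1024 + 2
= 1366.

1366


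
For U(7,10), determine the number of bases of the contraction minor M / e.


Contracting e from U(7,10) gives U(6,9).
Bases of U(6,9) = C(9,6) = 84.

84


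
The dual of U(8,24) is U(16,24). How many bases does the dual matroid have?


The dual of U(r,n) is U(n-r, n) = U(16,24).
Bases of U(16,24) are all (16)-element subsets.
|B(M*)| = C(24,16) = 24! / (16! * 8!) = 735471.

735471


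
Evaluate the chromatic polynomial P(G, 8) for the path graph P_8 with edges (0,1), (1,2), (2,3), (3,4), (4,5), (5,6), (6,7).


P(P_8, k) = k * (k-1)^(7).
P(8) = 8 * 7^7 = 8 * 823543 = 6588344.

6588344


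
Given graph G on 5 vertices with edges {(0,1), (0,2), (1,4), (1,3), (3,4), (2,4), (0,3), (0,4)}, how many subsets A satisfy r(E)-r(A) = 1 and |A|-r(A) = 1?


R(x,y) = sum over A in 2^E of x^(r(E)-r(A)) * y^(|A|-r(A)).
G has 5 vertices, 8 edges. r(E) = 4.
Enumerate all 2^8 = 256 subsets.
Count subsets with r(E)-r(A)=1 and |A|-r(A)=1: 30.

30


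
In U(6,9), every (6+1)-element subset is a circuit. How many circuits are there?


In U(6,9), circuits are the (7)-element subsets.
Any set of 7 elements is dependent, and removing any one element gives
an independent set of size 6, so it is a minimal dependent set.
Number of circuits = (9 choose 7) = 36.

36


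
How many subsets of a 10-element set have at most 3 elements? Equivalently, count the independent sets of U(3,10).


Independent sets of U(3,10) are all subsets of size <= 3.
Count = (10 choose 0) + (10 choose 1) + (10 choose 2) + (10 choose 3)
     = 1 + 10 + 45 + 120
     = 176.

176


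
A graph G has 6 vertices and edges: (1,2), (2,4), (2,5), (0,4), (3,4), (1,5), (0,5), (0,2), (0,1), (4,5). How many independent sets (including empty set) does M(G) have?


An independent set in a graphic matroid is an acyclic edge subset.
G has 6 vertices and 10 edges.
Enumerate all 2^10 = 1024 subsets, checking for acyclicity.
Total independent sets = 396.

396


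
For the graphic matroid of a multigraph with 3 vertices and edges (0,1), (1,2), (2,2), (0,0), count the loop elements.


In a graphic matroid, a loop is a self-loop edge (u,u) with rank 0.
Examining all 4 edges for self-loops...
Self-loops found: (2,2), (0,0)
Number of loops = 2.

2


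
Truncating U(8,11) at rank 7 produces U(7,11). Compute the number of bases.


Truncating U(8,11) to rank 7 gives U(7,11).
Bases of U(7,11) are all 7-element subsets of 11 elements.
Number of bases = (11 choose 7) = 330.

330


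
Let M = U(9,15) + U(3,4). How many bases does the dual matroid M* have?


(M1+M2)* = M1* + M2*.
M1* = U(6,15), bases: C(15,6) = 5005.
M2* = U(1,4), bases: C(4,1) = 4.
|B(M*)| = 5005 * 4 = 20020.

20020


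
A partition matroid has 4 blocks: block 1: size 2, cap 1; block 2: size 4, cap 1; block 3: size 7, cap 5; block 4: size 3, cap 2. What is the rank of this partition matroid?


Rank of a partition matroid = sum of min(|Si|, ci) for each block.
= min(2,1) + min(4,1) + min(7,5) + min(3,2)
= 1 + 1 + 5 + 2
= 9.

9


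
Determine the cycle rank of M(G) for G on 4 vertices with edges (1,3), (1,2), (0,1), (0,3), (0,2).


Cycle rank (nullity) = |E| - r(M) = |E| - (|V| - c).
|E| = 5, |V| = 4, c = 1.
Nullity = 5 - (4 - 1) = 5 - 3 = 2.

2


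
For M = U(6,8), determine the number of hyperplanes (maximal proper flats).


Hyperplanes of U(6,8) are flats of rank 5.
In a uniform matroid, these are exactly the (5)-element subsets.
Count = (8 choose 5) = 56.

56


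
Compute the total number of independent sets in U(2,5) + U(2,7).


For a direct sum, |I(M1+M2)| = |I(M1)| * |I(M2)|.
|I(U(2,5))| = sum C(5,k) for k=0..2 = 16.
|I(U(2,7))| = sum C(7,k) for k=0..2 = 29.
Total = 16 * 29 = 464.

464


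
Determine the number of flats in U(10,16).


Flats of U(10,16): every subset of size < 10 is a flat, plus E itself.
Count = (16 choose 0) + (16 choose 1) + (16 choose 2) + (16 choose 3) + (16 choose 4) + (16 choose 5) + (16 choose 6) + (16 choose 7) + (16 choose 8) + (16 choose 9) + 1
     = 1 + 16 + 120 + 560 + 1820 + 4368 + 8008 + 11440 + 12870 + 11440 + 1
     = 50644.

50644


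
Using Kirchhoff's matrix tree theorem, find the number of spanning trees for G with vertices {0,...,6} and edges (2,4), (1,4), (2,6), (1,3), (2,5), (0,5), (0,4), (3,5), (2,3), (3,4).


By Kirchhoff's matrix tree theorem, the number of spanning trees equals
the determinant of any cofactor of the Laplacian matrix L.
G has 7 vertices and 10 edges.
Computing the (6 x 6) cofactor determinant gives 61.

61


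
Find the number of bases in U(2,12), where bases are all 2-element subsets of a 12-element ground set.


Bases of U(2,12) are all 2-element subsets of the 12-element ground set.
Number of bases = C(12,2).
C(12,2) = 12! / (2! * 10!) = 66.

66


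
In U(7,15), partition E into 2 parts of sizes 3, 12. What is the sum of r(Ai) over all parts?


r(Ai) = min(|Ai|, 7) for each part.
Sum = min(3,7) + min(12,7)
    = 3 + 7
    = 10.

10


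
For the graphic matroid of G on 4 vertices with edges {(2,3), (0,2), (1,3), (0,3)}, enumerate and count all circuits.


A circuit in a graphic matroid = edge set of a simple cycle.
G has 4 vertices and 4 edges.
Enumerating all minimal edge subsets forming cycles...
Total circuits found: 1.

1


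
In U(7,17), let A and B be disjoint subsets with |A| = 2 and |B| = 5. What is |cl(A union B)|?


|A union B| = 2 + 5 = 7 (disjoint).
In U(7,17), cl(S) = S if |S| < 7, else cl(S) = E.
Since 7 >= 7, cl(A union B) = E.
|cl(A union B)| = 17.

17


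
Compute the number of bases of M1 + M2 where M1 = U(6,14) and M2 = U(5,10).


Bases of a direct sum M1 + M2: |B| = |B(M1)| * |B(M2)|.
|B(U(6,14))| = C(14,6) = 3003.
|B(U(5,10))| = C(10,5) = 252.
Total bases = 3003 * 252 = 756756.

756756


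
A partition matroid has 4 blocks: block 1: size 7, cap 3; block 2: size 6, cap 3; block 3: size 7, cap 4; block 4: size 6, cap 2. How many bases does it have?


A basis picks exactly ci elements from block i.
Number of bases = product of C(|Si|, ci).
= C(7,3) * C(6,3) * C(7,4) * C(6,2)
= 35 * 20 * 35 * 15
= 367500.

367500


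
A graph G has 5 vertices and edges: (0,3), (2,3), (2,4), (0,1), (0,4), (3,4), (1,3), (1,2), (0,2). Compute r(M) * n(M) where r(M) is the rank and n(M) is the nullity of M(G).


r(M) = |V| - c = 5 - 1 = 4.
nullity = |E| - r(M) = 9 - 4 = 5.
Product = 4 * 5 = 20.

20


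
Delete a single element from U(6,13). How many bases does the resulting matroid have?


Deleting e from U(6,13) gives U(6,12) since n > r.
Bases of U(6,12) = C(12,6) = 12! / (6! * 6!) = 924.

924


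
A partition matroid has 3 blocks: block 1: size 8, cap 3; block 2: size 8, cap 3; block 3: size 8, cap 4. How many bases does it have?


A basis picks exactly ci elements from block i.
Number of bases = product of C(|Si|, ci).
= C(8,3) * C(8,3) * C(8,4)
= 56 * 56 * 70
= 219520.

219520
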